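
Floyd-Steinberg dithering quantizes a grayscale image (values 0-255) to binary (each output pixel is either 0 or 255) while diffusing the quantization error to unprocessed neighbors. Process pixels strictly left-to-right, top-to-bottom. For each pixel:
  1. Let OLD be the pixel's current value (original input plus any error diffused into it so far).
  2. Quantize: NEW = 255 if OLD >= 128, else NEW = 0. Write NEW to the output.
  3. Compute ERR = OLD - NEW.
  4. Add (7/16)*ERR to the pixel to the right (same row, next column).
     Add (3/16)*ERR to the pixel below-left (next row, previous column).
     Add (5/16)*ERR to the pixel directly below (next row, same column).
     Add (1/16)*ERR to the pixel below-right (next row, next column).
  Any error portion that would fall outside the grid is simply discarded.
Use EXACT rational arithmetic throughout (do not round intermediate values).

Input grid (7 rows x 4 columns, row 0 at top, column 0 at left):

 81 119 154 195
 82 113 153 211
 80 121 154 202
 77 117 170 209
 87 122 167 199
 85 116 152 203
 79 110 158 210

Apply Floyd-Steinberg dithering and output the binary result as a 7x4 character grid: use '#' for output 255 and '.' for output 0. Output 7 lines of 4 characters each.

(0,0): OLD=81 → NEW=0, ERR=81
(0,1): OLD=2471/16 → NEW=255, ERR=-1609/16
(0,2): OLD=28161/256 → NEW=0, ERR=28161/256
(0,3): OLD=995847/4096 → NEW=255, ERR=-48633/4096
(1,0): OLD=22645/256 → NEW=0, ERR=22645/256
(1,1): OLD=298931/2048 → NEW=255, ERR=-223309/2048
(1,2): OLD=8595759/65536 → NEW=255, ERR=-8115921/65536
(1,3): OLD=167756665/1048576 → NEW=255, ERR=-99630215/1048576
(2,0): OLD=2857313/32768 → NEW=0, ERR=2857313/32768
(2,1): OLD=112599995/1048576 → NEW=0, ERR=112599995/1048576
(2,2): OLD=288674087/2097152 → NEW=255, ERR=-246099673/2097152
(2,3): OLD=3799285931/33554432 → NEW=0, ERR=3799285931/33554432
(3,0): OLD=2086815697/16777216 → NEW=0, ERR=2086815697/16777216
(3,1): OLD=50579209935/268435456 → NEW=255, ERR=-17871831345/268435456
(3,2): OLD=567546291249/4294967296 → NEW=255, ERR=-527670369231/4294967296
(3,3): OLD=12596208918743/68719476736 → NEW=255, ERR=-4927257648937/68719476736
(4,0): OLD=486991916477/4294967296 → NEW=0, ERR=486991916477/4294967296
(4,1): OLD=4657093390135/34359738368 → NEW=255, ERR=-4104639893705/34359738368
(4,2): OLD=64582892017111/1099511627776 → NEW=0, ERR=64582892017111/1099511627776
(4,3): OLD=3423661040520465/17592186044416 → NEW=255, ERR=-1062346400805615/17592186044416
(5,0): OLD=53895001158445/549755813888 → NEW=0, ERR=53895001158445/549755813888
(5,1): OLD=2456899821047131/17592186044416 → NEW=255, ERR=-2029107620278949/17592186044416
(5,2): OLD=889326864107567/8796093022208 → NEW=0, ERR=889326864107567/8796093022208
(5,3): OLD=65311590638014807/281474976710656 → NEW=255, ERR=-6464528423202473/281474976710656
(6,0): OLD=24772400484656177/281474976710656 → NEW=0, ERR=24772400484656177/281474976710656
(6,1): OLD=619443772328482151/4503599627370496 → NEW=255, ERR=-528974132650994329/4503599627370496
(6,2): OLD=9129208786445895457/72057594037927936 → NEW=0, ERR=9129208786445895457/72057594037927936
(6,3): OLD=305028746761629156583/1152921504606846976 → NEW=255, ERR=11033763086883177703/1152921504606846976
Row 0: .#.#
Row 1: .###
Row 2: ..#.
Row 3: .###
Row 4: .#.#
Row 5: .#.#
Row 6: .#.#

Answer: .#.#
.###
..#.
.###
.#.#
.#.#
.#.#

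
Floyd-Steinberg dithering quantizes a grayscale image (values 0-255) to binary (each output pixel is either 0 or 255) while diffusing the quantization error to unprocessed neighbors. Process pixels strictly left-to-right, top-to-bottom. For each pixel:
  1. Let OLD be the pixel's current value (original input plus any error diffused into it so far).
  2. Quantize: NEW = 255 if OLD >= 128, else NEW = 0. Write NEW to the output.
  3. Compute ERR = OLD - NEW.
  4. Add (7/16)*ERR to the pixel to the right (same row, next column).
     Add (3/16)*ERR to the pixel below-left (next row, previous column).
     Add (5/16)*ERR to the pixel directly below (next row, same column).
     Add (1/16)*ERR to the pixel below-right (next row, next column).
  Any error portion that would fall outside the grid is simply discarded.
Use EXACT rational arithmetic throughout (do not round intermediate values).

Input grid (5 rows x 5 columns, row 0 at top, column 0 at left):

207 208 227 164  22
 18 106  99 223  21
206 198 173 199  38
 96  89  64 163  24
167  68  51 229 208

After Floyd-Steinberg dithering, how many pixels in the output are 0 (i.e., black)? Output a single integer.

(0,0): OLD=207 → NEW=255, ERR=-48
(0,1): OLD=187 → NEW=255, ERR=-68
(0,2): OLD=789/4 → NEW=255, ERR=-231/4
(0,3): OLD=8879/64 → NEW=255, ERR=-7441/64
(0,4): OLD=-29559/1024 → NEW=0, ERR=-29559/1024
(1,0): OLD=-39/4 → NEW=0, ERR=-39/4
(1,1): OLD=2133/32 → NEW=0, ERR=2133/32
(1,2): OLD=86083/1024 → NEW=0, ERR=86083/1024
(1,3): OLD=109785/512 → NEW=255, ERR=-20775/512
(1,4): OLD=-213637/16384 → NEW=0, ERR=-213637/16384
(2,0): OLD=110311/512 → NEW=255, ERR=-20249/512
(2,1): OLD=3550091/16384 → NEW=255, ERR=-627829/16384
(2,2): OLD=46940445/262144 → NEW=255, ERR=-19906275/262144
(2,3): OLD=653921243/4194304 → NEW=255, ERR=-415626277/4194304
(2,4): OLD=-802891267/67108864 → NEW=0, ERR=-802891267/67108864
(3,0): OLD=20042497/262144 → NEW=0, ERR=20042497/262144
(3,1): OLD=196638951/2097152 → NEW=0, ERR=196638951/2097152
(3,2): OLD=4047807555/67108864 → NEW=0, ERR=4047807555/67108864
(3,3): OLD=40649946959/268435456 → NEW=255, ERR=-27801094321/268435456
(3,4): OLD=-134186352211/4294967296 → NEW=0, ERR=-134186352211/4294967296
(4,0): OLD=6995206877/33554432 → NEW=255, ERR=-1561173283/33554432
(4,1): OLD=99894552127/1073741824 → NEW=0, ERR=99894552127/1073741824
(4,2): OLD=1666325808733/17179869184 → NEW=0, ERR=1666325808733/17179869184
(4,3): OLD=65140973676135/274877906944 → NEW=255, ERR=-4952892594585/274877906944
(4,4): OLD=808715472855313/4398046511104 → NEW=255, ERR=-312786387476207/4398046511104
Output grid:
  Row 0: ####.  (1 black, running=1)
  Row 1: ...#.  (4 black, running=5)
  Row 2: ####.  (1 black, running=6)
  Row 3: ...#.  (4 black, running=10)
  Row 4: #..##  (2 black, running=12)

Answer: 12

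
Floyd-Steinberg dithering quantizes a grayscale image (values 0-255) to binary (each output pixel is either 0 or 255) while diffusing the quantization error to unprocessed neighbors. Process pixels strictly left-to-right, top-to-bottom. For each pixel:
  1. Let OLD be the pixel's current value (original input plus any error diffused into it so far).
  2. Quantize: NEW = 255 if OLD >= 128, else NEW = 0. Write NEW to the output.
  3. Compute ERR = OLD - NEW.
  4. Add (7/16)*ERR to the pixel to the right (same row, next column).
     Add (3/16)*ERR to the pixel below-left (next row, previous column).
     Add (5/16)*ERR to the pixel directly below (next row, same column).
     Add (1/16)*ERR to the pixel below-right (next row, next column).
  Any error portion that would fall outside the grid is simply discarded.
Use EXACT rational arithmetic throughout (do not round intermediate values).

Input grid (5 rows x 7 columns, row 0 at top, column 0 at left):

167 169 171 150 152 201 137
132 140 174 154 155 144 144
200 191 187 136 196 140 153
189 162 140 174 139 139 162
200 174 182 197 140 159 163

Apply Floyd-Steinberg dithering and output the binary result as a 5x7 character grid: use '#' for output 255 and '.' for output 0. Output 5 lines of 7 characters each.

(0,0): OLD=167 → NEW=255, ERR=-88
(0,1): OLD=261/2 → NEW=255, ERR=-249/2
(0,2): OLD=3729/32 → NEW=0, ERR=3729/32
(0,3): OLD=102903/512 → NEW=255, ERR=-27657/512
(0,4): OLD=1051585/8192 → NEW=255, ERR=-1037375/8192
(0,5): OLD=19083847/131072 → NEW=255, ERR=-14339513/131072
(0,6): OLD=186933233/2097152 → NEW=0, ERR=186933233/2097152
(1,0): OLD=2597/32 → NEW=0, ERR=2597/32
(1,1): OLD=39155/256 → NEW=255, ERR=-26125/256
(1,2): OLD=1211263/8192 → NEW=255, ERR=-877697/8192
(1,3): OLD=2417787/32768 → NEW=0, ERR=2417787/32768
(1,4): OLD=259667865/2097152 → NEW=0, ERR=259667865/2097152
(1,5): OLD=2898791961/16777216 → NEW=255, ERR=-1379398119/16777216
(1,6): OLD=34640790487/268435456 → NEW=255, ERR=-33810250793/268435456
(2,0): OLD=844705/4096 → NEW=255, ERR=-199775/4096
(2,1): OLD=16089643/131072 → NEW=0, ERR=16089643/131072
(2,2): OLD=450216609/2097152 → NEW=255, ERR=-84557151/2097152
(2,3): OLD=2649753849/16777216 → NEW=255, ERR=-1628436231/16777216
(2,4): OLD=24350361473/134217728 → NEW=255, ERR=-9875159167/134217728
(2,5): OLD=284498077923/4294967296 → NEW=0, ERR=284498077923/4294967296
(2,6): OLD=9447620504165/68719476736 → NEW=255, ERR=-8075846063515/68719476736
(3,0): OLD=412666657/2097152 → NEW=255, ERR=-122107103/2097152
(3,1): OLD=2756141725/16777216 → NEW=255, ERR=-1522048355/16777216
(3,2): OLD=10359252463/134217728 → NEW=0, ERR=10359252463/134217728
(3,3): OLD=86500584397/536870912 → NEW=255, ERR=-50401498163/536870912
(3,4): OLD=5586112461089/68719476736 → NEW=0, ERR=5586112461089/68719476736
(3,5): OLD=92705565019139/549755813888 → NEW=255, ERR=-47482167522301/549755813888
(3,6): OLD=805973808375133/8796093022208 → NEW=0, ERR=805973808375133/8796093022208
(4,0): OLD=44236662015/268435456 → NEW=255, ERR=-24214379265/268435456
(4,1): OLD=502585591843/4294967296 → NEW=0, ERR=502585591843/4294967296
(4,2): OLD=16083243968141/68719476736 → NEW=255, ERR=-1440222599539/68719476736
(4,3): OLD=98163774147551/549755813888 → NEW=255, ERR=-42023958393889/549755813888
(4,4): OLD=483336088054821/4398046511104 → NEW=0, ERR=483336088054821/4398046511104
(4,5): OLD=28478336299625357/140737488355328 → NEW=255, ERR=-7409723230983283/140737488355328
(4,6): OLD=367497776798114027/2251799813685248 → NEW=255, ERR=-206711175691624213/2251799813685248
Row 0: ##.###.
Row 1: .##..##
Row 2: #.###.#
Row 3: ##.#.#.
Row 4: #.##.##

Answer: ##.###.
.##..##
#.###.#
##.#.#.
#.##.##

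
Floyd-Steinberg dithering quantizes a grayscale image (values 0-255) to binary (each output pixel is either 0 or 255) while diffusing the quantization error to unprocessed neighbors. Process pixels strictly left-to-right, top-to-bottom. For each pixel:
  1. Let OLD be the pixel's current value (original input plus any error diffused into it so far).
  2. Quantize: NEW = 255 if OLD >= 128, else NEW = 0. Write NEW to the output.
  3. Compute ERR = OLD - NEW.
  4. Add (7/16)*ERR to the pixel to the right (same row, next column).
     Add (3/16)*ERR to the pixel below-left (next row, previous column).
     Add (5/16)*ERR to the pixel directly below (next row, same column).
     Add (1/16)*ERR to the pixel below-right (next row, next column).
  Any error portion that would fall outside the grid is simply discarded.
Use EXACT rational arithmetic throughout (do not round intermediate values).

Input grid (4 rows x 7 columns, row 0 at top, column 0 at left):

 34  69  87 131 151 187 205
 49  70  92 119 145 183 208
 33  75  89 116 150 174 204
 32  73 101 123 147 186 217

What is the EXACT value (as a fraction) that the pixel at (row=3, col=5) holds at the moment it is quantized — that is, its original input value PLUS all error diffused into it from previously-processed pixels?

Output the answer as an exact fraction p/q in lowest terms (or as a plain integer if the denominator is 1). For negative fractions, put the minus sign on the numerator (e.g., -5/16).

Answer: 400376134910283/2199023255552

Derivation:
(0,0): OLD=34 → NEW=0, ERR=34
(0,1): OLD=671/8 → NEW=0, ERR=671/8
(0,2): OLD=15833/128 → NEW=0, ERR=15833/128
(0,3): OLD=379119/2048 → NEW=255, ERR=-143121/2048
(0,4): OLD=3946121/32768 → NEW=0, ERR=3946121/32768
(0,5): OLD=125664703/524288 → NEW=255, ERR=-8028737/524288
(0,6): OLD=1663463481/8388608 → NEW=255, ERR=-475631559/8388608
(1,0): OLD=9645/128 → NEW=0, ERR=9645/128
(1,1): OLD=158203/1024 → NEW=255, ERR=-102917/1024
(1,2): OLD=2582871/32768 → NEW=0, ERR=2582871/32768
(1,3): OLD=21228075/131072 → NEW=255, ERR=-12195285/131072
(1,4): OLD=1129844673/8388608 → NEW=255, ERR=-1009250367/8388608
(1,5): OLD=8219052497/67108864 → NEW=0, ERR=8219052497/67108864
(1,6): OLD=260818726175/1073741824 → NEW=255, ERR=-12985438945/1073741824
(2,0): OLD=617721/16384 → NEW=0, ERR=617721/16384
(2,1): OLD=41720707/524288 → NEW=0, ERR=41720707/524288
(2,2): OLD=1046223817/8388608 → NEW=0, ERR=1046223817/8388608
(2,3): OLD=8311897921/67108864 → NEW=0, ERR=8311897921/67108864
(2,4): OLD=98643857969/536870912 → NEW=255, ERR=-38258224591/536870912
(2,5): OLD=2943065929691/17179869184 → NEW=255, ERR=-1437800712229/17179869184
(2,6): OLD=47075730354605/274877906944 → NEW=255, ERR=-23018135916115/274877906944
(3,0): OLD=492432937/8388608 → NEW=0, ERR=492432937/8388608
(3,1): OLD=10018762933/67108864 → NEW=255, ERR=-7093997387/67108864
(3,2): OLD=65457419727/536870912 → NEW=0, ERR=65457419727/536870912
(3,3): OLD=449855865065/2147483648 → NEW=255, ERR=-97752465175/2147483648
(3,4): OLD=26626042067497/274877906944 → NEW=0, ERR=26626042067497/274877906944
(3,5): OLD=400376134910283/2199023255552 → NEW=255, ERR=-160374795255477/2199023255552
Target (3,5): original=186, with diffused error = 400376134910283/2199023255552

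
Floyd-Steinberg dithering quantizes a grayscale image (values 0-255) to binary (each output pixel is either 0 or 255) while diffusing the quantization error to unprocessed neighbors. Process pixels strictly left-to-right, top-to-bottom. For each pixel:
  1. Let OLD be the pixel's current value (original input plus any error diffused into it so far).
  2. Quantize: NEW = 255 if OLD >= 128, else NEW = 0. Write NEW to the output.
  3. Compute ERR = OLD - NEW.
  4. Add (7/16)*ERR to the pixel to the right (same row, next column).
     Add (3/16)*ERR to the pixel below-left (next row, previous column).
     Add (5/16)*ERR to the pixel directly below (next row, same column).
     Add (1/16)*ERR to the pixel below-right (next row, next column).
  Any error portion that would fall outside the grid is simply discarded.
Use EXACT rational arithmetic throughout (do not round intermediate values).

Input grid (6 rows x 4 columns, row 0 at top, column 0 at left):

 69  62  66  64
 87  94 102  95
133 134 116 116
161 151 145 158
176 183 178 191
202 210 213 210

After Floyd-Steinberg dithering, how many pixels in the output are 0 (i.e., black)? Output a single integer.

Answer: 11

Derivation:
(0,0): OLD=69 → NEW=0, ERR=69
(0,1): OLD=1475/16 → NEW=0, ERR=1475/16
(0,2): OLD=27221/256 → NEW=0, ERR=27221/256
(0,3): OLD=452691/4096 → NEW=0, ERR=452691/4096
(1,0): OLD=32217/256 → NEW=0, ERR=32217/256
(1,1): OLD=413935/2048 → NEW=255, ERR=-108305/2048
(1,2): OLD=9081755/65536 → NEW=255, ERR=-7629925/65536
(1,3): OLD=89389101/1048576 → NEW=0, ERR=89389101/1048576
(2,0): OLD=5321909/32768 → NEW=255, ERR=-3033931/32768
(2,1): OLD=66063127/1048576 → NEW=0, ERR=66063127/1048576
(2,2): OLD=251365011/2097152 → NEW=0, ERR=251365011/2097152
(2,3): OLD=6301602599/33554432 → NEW=255, ERR=-2254777561/33554432
(3,0): OLD=2413892197/16777216 → NEW=255, ERR=-1864297883/16777216
(3,1): OLD=37248106427/268435456 → NEW=255, ERR=-31202934853/268435456
(3,2): OLD=528020820037/4294967296 → NEW=0, ERR=528020820037/4294967296
(3,3): OLD=13625560968035/68719476736 → NEW=255, ERR=-3897905599645/68719476736
(4,0): OLD=513161608897/4294967296 → NEW=0, ERR=513161608897/4294967296
(4,1): OLD=7389181459395/34359738368 → NEW=255, ERR=-1372551824445/34359738368
(4,2): OLD=199057341683555/1099511627776 → NEW=255, ERR=-81318123399325/1099511627776
(4,3): OLD=2614221552646053/17592186044416 → NEW=255, ERR=-1871785888680027/17592186044416
(5,0): OLD=127459483287921/549755813888 → NEW=255, ERR=-12728249253519/549755813888
(5,1): OLD=3183970289546551/17592186044416 → NEW=255, ERR=-1302037151779529/17592186044416
(5,2): OLD=1188011122025347/8796093022208 → NEW=255, ERR=-1054992598637693/8796093022208
(5,3): OLD=33679829310520723/281474976710656 → NEW=0, ERR=33679829310520723/281474976710656
Output grid:
  Row 0: ....  (4 black, running=4)
  Row 1: .##.  (2 black, running=6)
  Row 2: #..#  (2 black, running=8)
  Row 3: ##.#  (1 black, running=9)
  Row 4: .###  (1 black, running=10)
  Row 5: ###.  (1 black, running=11)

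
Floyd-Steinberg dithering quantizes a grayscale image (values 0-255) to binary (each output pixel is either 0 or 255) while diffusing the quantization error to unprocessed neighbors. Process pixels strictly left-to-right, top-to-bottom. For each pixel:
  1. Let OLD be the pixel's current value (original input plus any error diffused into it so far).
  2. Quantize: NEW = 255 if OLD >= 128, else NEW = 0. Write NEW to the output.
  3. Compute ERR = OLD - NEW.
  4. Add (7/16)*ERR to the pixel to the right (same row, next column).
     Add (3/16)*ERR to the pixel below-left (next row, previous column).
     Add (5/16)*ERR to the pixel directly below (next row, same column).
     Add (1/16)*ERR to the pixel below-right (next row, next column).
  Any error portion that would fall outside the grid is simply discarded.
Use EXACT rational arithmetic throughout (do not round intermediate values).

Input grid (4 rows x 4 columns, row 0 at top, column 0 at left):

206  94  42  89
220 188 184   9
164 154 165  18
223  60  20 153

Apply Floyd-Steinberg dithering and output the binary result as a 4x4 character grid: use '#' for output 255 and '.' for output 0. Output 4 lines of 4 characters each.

Answer: #...
###.
#.#.
#..#

Derivation:
(0,0): OLD=206 → NEW=255, ERR=-49
(0,1): OLD=1161/16 → NEW=0, ERR=1161/16
(0,2): OLD=18879/256 → NEW=0, ERR=18879/256
(0,3): OLD=496697/4096 → NEW=0, ERR=496697/4096
(1,0): OLD=55883/256 → NEW=255, ERR=-9397/256
(1,1): OLD=420621/2048 → NEW=255, ERR=-101619/2048
(1,2): OLD=13933585/65536 → NEW=255, ERR=-2778095/65536
(1,3): OLD=34559303/1048576 → NEW=0, ERR=34559303/1048576
(2,0): OLD=4693215/32768 → NEW=255, ERR=-3662625/32768
(2,1): OLD=83204997/1048576 → NEW=0, ERR=83204997/1048576
(2,2): OLD=397509625/2097152 → NEW=255, ERR=-137264135/2097152
(2,3): OLD=-100175179/33554432 → NEW=0, ERR=-100175179/33554432
(3,0): OLD=3404914159/16777216 → NEW=255, ERR=-873275921/16777216
(3,1): OLD=11479992433/268435456 → NEW=0, ERR=11479992433/268435456
(3,2): OLD=97306521487/4294967296 → NEW=0, ERR=97306521487/4294967296
(3,3): OLD=10849996527977/68719476736 → NEW=255, ERR=-6673470039703/68719476736
Row 0: #...
Row 1: ###.
Row 2: #.#.
Row 3: #..#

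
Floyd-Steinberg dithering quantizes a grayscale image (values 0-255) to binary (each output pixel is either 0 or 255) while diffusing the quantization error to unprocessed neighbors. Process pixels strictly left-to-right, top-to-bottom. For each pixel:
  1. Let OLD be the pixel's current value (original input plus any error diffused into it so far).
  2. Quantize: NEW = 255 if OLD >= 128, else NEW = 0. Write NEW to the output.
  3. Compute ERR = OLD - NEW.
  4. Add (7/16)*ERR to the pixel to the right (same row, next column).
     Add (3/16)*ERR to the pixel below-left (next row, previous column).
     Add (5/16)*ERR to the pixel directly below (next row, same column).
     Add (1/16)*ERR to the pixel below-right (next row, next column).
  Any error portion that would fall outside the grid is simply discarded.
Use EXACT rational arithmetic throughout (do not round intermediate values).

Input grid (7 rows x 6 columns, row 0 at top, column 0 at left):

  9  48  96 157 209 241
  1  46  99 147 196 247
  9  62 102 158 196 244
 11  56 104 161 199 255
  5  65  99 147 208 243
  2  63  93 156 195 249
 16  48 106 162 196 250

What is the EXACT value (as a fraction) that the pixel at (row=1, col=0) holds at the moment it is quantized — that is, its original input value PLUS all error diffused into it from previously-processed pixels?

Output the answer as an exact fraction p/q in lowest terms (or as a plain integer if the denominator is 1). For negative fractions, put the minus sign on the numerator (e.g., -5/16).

(0,0): OLD=9 → NEW=0, ERR=9
(0,1): OLD=831/16 → NEW=0, ERR=831/16
(0,2): OLD=30393/256 → NEW=0, ERR=30393/256
(0,3): OLD=855823/4096 → NEW=255, ERR=-188657/4096
(0,4): OLD=12376425/65536 → NEW=255, ERR=-4335255/65536
(0,5): OLD=222360031/1048576 → NEW=255, ERR=-45026849/1048576
(1,0): OLD=3469/256 → NEW=0, ERR=3469/256
Target (1,0): original=1, with diffused error = 3469/256

Answer: 3469/256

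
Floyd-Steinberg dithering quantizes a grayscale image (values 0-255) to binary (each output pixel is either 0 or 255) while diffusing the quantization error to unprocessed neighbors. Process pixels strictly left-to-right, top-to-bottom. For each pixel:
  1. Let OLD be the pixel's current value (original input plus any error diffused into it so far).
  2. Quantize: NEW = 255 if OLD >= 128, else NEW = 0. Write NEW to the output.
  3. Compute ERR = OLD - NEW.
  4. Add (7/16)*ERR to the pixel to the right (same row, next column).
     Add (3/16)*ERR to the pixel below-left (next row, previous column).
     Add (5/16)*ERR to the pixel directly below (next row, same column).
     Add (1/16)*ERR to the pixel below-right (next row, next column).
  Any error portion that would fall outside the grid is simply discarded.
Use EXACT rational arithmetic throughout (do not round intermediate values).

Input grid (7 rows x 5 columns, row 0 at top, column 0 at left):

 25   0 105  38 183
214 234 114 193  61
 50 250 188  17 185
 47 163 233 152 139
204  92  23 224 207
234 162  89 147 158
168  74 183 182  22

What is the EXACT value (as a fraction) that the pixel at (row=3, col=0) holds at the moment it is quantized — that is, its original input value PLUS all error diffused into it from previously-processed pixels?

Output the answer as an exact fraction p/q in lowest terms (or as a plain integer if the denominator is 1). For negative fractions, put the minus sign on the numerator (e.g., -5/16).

Answer: 957736473/16777216

Derivation:
(0,0): OLD=25 → NEW=0, ERR=25
(0,1): OLD=175/16 → NEW=0, ERR=175/16
(0,2): OLD=28105/256 → NEW=0, ERR=28105/256
(0,3): OLD=352383/4096 → NEW=0, ERR=352383/4096
(0,4): OLD=14459769/65536 → NEW=255, ERR=-2251911/65536
(1,0): OLD=57309/256 → NEW=255, ERR=-7971/256
(1,1): OLD=503691/2048 → NEW=255, ERR=-18549/2048
(1,2): OLD=10561767/65536 → NEW=255, ERR=-6149913/65536
(1,3): OLD=46988891/262144 → NEW=255, ERR=-19857829/262144
(1,4): OLD=94362033/4194304 → NEW=0, ERR=94362033/4194304
(2,0): OLD=1263913/32768 → NEW=0, ERR=1263913/32768
(2,1): OLD=256380627/1048576 → NEW=255, ERR=-11006253/1048576
(2,2): OLD=2337288761/16777216 → NEW=255, ERR=-1940901319/16777216
(2,3): OLD=-15819445093/268435456 → NEW=0, ERR=-15819445093/268435456
(2,4): OLD=693694267773/4294967296 → NEW=255, ERR=-401522392707/4294967296
(3,0): OLD=957736473/16777216 → NEW=0, ERR=957736473/16777216
Target (3,0): original=47, with diffused error = 957736473/16777216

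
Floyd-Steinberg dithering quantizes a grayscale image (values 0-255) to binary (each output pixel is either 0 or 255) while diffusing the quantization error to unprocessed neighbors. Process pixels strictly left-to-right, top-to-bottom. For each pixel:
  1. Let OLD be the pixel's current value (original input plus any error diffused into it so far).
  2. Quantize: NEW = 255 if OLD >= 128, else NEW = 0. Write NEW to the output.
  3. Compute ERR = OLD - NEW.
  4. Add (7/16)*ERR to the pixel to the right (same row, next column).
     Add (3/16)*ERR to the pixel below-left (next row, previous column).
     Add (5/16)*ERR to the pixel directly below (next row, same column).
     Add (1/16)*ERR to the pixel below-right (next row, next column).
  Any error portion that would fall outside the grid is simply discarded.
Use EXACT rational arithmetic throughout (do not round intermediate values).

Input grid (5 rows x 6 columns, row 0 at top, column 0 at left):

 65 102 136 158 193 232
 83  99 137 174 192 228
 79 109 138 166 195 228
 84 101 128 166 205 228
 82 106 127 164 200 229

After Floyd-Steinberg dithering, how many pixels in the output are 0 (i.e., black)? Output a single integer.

Answer: 12

Derivation:
(0,0): OLD=65 → NEW=0, ERR=65
(0,1): OLD=2087/16 → NEW=255, ERR=-1993/16
(0,2): OLD=20865/256 → NEW=0, ERR=20865/256
(0,3): OLD=793223/4096 → NEW=255, ERR=-251257/4096
(0,4): OLD=10889649/65536 → NEW=255, ERR=-5822031/65536
(0,5): OLD=202515415/1048576 → NEW=255, ERR=-64871465/1048576
(1,0): OLD=20469/256 → NEW=0, ERR=20469/256
(1,1): OLD=234291/2048 → NEW=0, ERR=234291/2048
(1,2): OLD=12663727/65536 → NEW=255, ERR=-4047953/65536
(1,3): OLD=30472835/262144 → NEW=0, ERR=30472835/262144
(1,4): OLD=3349766185/16777216 → NEW=255, ERR=-928423895/16777216
(1,5): OLD=48024159567/268435456 → NEW=255, ERR=-20426881713/268435456
(2,0): OLD=4110305/32768 → NEW=0, ERR=4110305/32768
(2,1): OLD=202421819/1048576 → NEW=255, ERR=-64965061/1048576
(2,2): OLD=2022295153/16777216 → NEW=0, ERR=2022295153/16777216
(2,3): OLD=32323055657/134217728 → NEW=255, ERR=-1902464983/134217728
(2,4): OLD=706533739259/4294967296 → NEW=255, ERR=-388682921221/4294967296
(2,5): OLD=11075433193101/68719476736 → NEW=255, ERR=-6448033374579/68719476736
(3,0): OLD=1872039761/16777216 → NEW=0, ERR=1872039761/16777216
(3,1): OLD=21595208061/134217728 → NEW=255, ERR=-12630312579/134217728
(3,2): OLD=126667301127/1073741824 → NEW=0, ERR=126667301127/1073741824
(3,3): OLD=14001381967957/68719476736 → NEW=255, ERR=-3522084599723/68719476736
(3,4): OLD=74666247801653/549755813888 → NEW=255, ERR=-65521484739787/549755813888
(3,5): OLD=1239186066985467/8796093022208 → NEW=255, ERR=-1003817653677573/8796093022208
(4,0): OLD=213084311839/2147483648 → NEW=0, ERR=213084311839/2147483648
(4,1): OLD=5122922339731/34359738368 → NEW=255, ERR=-3638810944109/34359738368
(4,2): OLD=112195186031049/1099511627776 → NEW=0, ERR=112195186031049/1099511627776
(4,3): OLD=3125296453439053/17592186044416 → NEW=255, ERR=-1360710987887027/17592186044416
(4,4): OLD=29362021288961565/281474976710656 → NEW=0, ERR=29362021288961565/281474976710656
(4,5): OLD=1042700638915391915/4503599627370496 → NEW=255, ERR=-105717266064084565/4503599627370496
Output grid:
  Row 0: .#.###  (2 black, running=2)
  Row 1: ..#.##  (3 black, running=5)
  Row 2: .#.###  (2 black, running=7)
  Row 3: .#.###  (2 black, running=9)
  Row 4: .#.#.#  (3 black, running=12)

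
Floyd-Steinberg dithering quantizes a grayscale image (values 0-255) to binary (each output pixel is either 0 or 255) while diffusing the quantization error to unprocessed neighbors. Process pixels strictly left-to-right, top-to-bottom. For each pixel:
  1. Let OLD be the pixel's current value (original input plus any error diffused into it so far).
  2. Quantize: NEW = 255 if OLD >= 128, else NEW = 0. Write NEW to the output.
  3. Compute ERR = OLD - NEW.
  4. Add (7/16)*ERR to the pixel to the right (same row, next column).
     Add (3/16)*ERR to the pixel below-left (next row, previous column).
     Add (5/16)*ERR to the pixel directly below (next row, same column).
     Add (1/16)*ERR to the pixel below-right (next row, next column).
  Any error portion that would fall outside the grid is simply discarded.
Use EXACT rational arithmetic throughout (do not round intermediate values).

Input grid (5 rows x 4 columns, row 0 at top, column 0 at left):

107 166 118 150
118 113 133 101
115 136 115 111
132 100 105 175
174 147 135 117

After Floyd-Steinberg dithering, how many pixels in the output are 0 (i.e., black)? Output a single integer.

Answer: 9

Derivation:
(0,0): OLD=107 → NEW=0, ERR=107
(0,1): OLD=3405/16 → NEW=255, ERR=-675/16
(0,2): OLD=25483/256 → NEW=0, ERR=25483/256
(0,3): OLD=792781/4096 → NEW=255, ERR=-251699/4096
(1,0): OLD=36743/256 → NEW=255, ERR=-28537/256
(1,1): OLD=156465/2048 → NEW=0, ERR=156465/2048
(1,2): OLD=12017541/65536 → NEW=255, ERR=-4694139/65536
(1,3): OLD=59434931/1048576 → NEW=0, ERR=59434931/1048576
(2,0): OLD=3096235/32768 → NEW=0, ERR=3096235/32768
(2,1): OLD=189600137/1048576 → NEW=255, ERR=-77786743/1048576
(2,2): OLD=158469549/2097152 → NEW=0, ERR=158469549/2097152
(2,3): OLD=5277965657/33554432 → NEW=255, ERR=-3278414503/33554432
(3,0): OLD=2476629883/16777216 → NEW=255, ERR=-1801560197/16777216
(3,1): OLD=13398226277/268435456 → NEW=0, ERR=13398226277/268435456
(3,2): OLD=547584307099/4294967296 → NEW=0, ERR=547584307099/4294967296
(3,3): OLD=14085358932925/68719476736 → NEW=255, ERR=-3438107634755/68719476736
(4,0): OLD=643394172575/4294967296 → NEW=255, ERR=-451822487905/4294967296
(4,1): OLD=4596208638941/34359738368 → NEW=255, ERR=-4165524644899/34359738368
(4,2): OLD=127039092311741/1099511627776 → NEW=0, ERR=127039092311741/1099511627776
(4,3): OLD=2812692385215803/17592186044416 → NEW=255, ERR=-1673315056110277/17592186044416
Output grid:
  Row 0: .#.#  (2 black, running=2)
  Row 1: #.#.  (2 black, running=4)
  Row 2: .#.#  (2 black, running=6)
  Row 3: #..#  (2 black, running=8)
  Row 4: ##.#  (1 black, running=9)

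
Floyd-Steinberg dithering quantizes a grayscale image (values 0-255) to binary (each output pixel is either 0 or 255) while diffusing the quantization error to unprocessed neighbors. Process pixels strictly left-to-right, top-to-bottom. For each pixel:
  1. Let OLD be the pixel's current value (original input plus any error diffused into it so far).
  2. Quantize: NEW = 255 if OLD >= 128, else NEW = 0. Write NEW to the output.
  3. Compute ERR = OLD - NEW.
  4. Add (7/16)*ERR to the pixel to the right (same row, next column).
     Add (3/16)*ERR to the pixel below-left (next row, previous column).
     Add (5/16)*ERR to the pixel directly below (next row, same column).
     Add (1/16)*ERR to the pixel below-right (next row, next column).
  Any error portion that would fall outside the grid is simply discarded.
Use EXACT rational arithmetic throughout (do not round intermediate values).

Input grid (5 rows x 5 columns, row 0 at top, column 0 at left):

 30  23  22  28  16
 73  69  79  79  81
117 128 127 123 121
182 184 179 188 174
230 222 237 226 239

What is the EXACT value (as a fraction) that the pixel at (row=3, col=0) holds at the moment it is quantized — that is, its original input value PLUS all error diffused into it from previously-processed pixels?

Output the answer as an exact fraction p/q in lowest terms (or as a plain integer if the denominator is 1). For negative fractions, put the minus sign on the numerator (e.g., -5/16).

(0,0): OLD=30 → NEW=0, ERR=30
(0,1): OLD=289/8 → NEW=0, ERR=289/8
(0,2): OLD=4839/128 → NEW=0, ERR=4839/128
(0,3): OLD=91217/2048 → NEW=0, ERR=91217/2048
(0,4): OLD=1162807/32768 → NEW=0, ERR=1162807/32768
(1,0): OLD=11411/128 → NEW=0, ERR=11411/128
(1,1): OLD=131333/1024 → NEW=255, ERR=-129787/1024
(1,2): OLD=1506409/32768 → NEW=0, ERR=1506409/32768
(1,3): OLD=15997045/131072 → NEW=0, ERR=15997045/131072
(1,4): OLD=310942655/2097152 → NEW=255, ERR=-223831105/2097152
(2,0): OLD=1984007/16384 → NEW=0, ERR=1984007/16384
(2,1): OLD=81559485/524288 → NEW=255, ERR=-52133955/524288
(2,2): OLD=946441847/8388608 → NEW=0, ERR=946441847/8388608
(2,3): OLD=25952595317/134217728 → NEW=255, ERR=-8272925323/134217728
(2,4): OLD=146690064627/2147483648 → NEW=0, ERR=146690064627/2147483648
(3,0): OLD=1687765911/8388608 → NEW=255, ERR=-451329129/8388608
Target (3,0): original=182, with diffused error = 1687765911/8388608

Answer: 1687765911/8388608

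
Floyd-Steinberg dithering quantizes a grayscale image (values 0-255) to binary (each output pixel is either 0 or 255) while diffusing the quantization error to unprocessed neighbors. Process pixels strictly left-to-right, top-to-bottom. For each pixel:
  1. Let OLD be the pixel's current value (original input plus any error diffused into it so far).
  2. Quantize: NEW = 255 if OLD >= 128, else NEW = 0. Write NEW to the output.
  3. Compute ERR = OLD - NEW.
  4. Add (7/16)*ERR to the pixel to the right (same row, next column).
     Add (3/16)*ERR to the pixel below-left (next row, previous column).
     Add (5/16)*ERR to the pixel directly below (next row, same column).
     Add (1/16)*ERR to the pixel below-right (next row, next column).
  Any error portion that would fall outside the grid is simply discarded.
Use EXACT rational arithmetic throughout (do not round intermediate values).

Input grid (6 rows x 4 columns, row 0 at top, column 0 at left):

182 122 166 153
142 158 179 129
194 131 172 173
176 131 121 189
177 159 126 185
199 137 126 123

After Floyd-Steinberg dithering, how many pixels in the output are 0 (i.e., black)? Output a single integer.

Answer: 9

Derivation:
(0,0): OLD=182 → NEW=255, ERR=-73
(0,1): OLD=1441/16 → NEW=0, ERR=1441/16
(0,2): OLD=52583/256 → NEW=255, ERR=-12697/256
(0,3): OLD=537809/4096 → NEW=255, ERR=-506671/4096
(1,0): OLD=34835/256 → NEW=255, ERR=-30445/256
(1,1): OLD=246277/2048 → NEW=0, ERR=246277/2048
(1,2): OLD=13011945/65536 → NEW=255, ERR=-3699735/65536
(1,3): OLD=65584047/1048576 → NEW=0, ERR=65584047/1048576
(2,0): OLD=5878023/32768 → NEW=255, ERR=-2477817/32768
(2,1): OLD=123185213/1048576 → NEW=0, ERR=123185213/1048576
(2,2): OLD=471855601/2097152 → NEW=255, ERR=-62918159/2097152
(2,3): OLD=5901938573/33554432 → NEW=255, ERR=-2654441587/33554432
(3,0): OLD=2925894935/16777216 → NEW=255, ERR=-1352295145/16777216
(3,1): OLD=32775117641/268435456 → NEW=0, ERR=32775117641/268435456
(3,2): OLD=676678060983/4294967296 → NEW=255, ERR=-418538599497/4294967296
(3,3): OLD=8230511901313/68719476736 → NEW=0, ERR=8230511901313/68719476736
(4,0): OLD=750350952715/4294967296 → NEW=255, ERR=-344865707765/4294967296
(4,1): OLD=4766271451169/34359738368 → NEW=255, ERR=-3995461832671/34359738368
(4,2): OLD=82200877302657/1099511627776 → NEW=0, ERR=82200877302657/1099511627776
(4,3): OLD=4381255629969367/17592186044416 → NEW=255, ERR=-104751811356713/17592186044416
(5,0): OLD=83620393155099/549755813888 → NEW=255, ERR=-56567339386341/549755813888
(5,1): OLD=1137229854168989/17592186044416 → NEW=0, ERR=1137229854168989/17592186044416
(5,2): OLD=1488831073016889/8796093022208 → NEW=255, ERR=-754172647646151/8796093022208
(5,3): OLD=24854460048423521/281474976710656 → NEW=0, ERR=24854460048423521/281474976710656
Output grid:
  Row 0: #.##  (1 black, running=1)
  Row 1: #.#.  (2 black, running=3)
  Row 2: #.##  (1 black, running=4)
  Row 3: #.#.  (2 black, running=6)
  Row 4: ##.#  (1 black, running=7)
  Row 5: #.#.  (2 black, running=9)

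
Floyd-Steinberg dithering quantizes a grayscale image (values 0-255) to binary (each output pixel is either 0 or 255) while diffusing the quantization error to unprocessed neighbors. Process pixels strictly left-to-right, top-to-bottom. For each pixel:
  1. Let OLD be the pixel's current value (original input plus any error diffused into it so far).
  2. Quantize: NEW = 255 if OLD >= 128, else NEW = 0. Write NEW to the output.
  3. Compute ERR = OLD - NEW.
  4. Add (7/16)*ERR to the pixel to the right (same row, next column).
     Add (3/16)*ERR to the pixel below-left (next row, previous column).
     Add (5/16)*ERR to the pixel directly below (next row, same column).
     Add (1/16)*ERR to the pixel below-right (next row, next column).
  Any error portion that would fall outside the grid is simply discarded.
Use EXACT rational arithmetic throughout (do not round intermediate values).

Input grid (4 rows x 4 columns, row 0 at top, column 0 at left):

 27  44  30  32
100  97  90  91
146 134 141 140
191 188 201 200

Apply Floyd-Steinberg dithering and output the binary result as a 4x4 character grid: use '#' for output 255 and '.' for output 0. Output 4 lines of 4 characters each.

(0,0): OLD=27 → NEW=0, ERR=27
(0,1): OLD=893/16 → NEW=0, ERR=893/16
(0,2): OLD=13931/256 → NEW=0, ERR=13931/256
(0,3): OLD=228589/4096 → NEW=0, ERR=228589/4096
(1,0): OLD=30439/256 → NEW=0, ERR=30439/256
(1,1): OLD=365265/2048 → NEW=255, ERR=-156975/2048
(1,2): OLD=5729445/65536 → NEW=0, ERR=5729445/65536
(1,3): OLD=157379987/1048576 → NEW=255, ERR=-110006893/1048576
(2,0): OLD=5530763/32768 → NEW=255, ERR=-2825077/32768
(2,1): OLD=100822825/1048576 → NEW=0, ERR=100822825/1048576
(2,2): OLD=389913869/2097152 → NEW=255, ERR=-144859891/2097152
(2,3): OLD=2766874553/33554432 → NEW=0, ERR=2766874553/33554432
(3,0): OLD=3054904411/16777216 → NEW=255, ERR=-1223285669/16777216
(3,1): OLD=45045615237/268435456 → NEW=255, ERR=-23405426043/268435456
(3,2): OLD=698955746427/4294967296 → NEW=255, ERR=-396260914053/4294967296
(3,3): OLD=12444195605981/68719476736 → NEW=255, ERR=-5079270961699/68719476736
Row 0: ....
Row 1: .#.#
Row 2: #.#.
Row 3: ####

Answer: ....
.#.#
#.#.
####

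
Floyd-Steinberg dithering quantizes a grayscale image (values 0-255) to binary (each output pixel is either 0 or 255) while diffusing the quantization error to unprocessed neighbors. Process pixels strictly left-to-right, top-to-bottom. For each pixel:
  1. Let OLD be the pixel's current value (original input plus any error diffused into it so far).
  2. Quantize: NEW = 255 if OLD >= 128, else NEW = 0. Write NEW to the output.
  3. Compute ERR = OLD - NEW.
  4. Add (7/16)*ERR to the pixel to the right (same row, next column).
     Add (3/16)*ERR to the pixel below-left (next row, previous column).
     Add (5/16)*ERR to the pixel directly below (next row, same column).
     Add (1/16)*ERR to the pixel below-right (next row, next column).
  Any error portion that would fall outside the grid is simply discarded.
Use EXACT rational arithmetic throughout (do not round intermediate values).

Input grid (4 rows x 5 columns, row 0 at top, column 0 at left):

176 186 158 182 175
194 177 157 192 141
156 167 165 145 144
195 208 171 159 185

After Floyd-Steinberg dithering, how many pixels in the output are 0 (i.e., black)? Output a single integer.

(0,0): OLD=176 → NEW=255, ERR=-79
(0,1): OLD=2423/16 → NEW=255, ERR=-1657/16
(0,2): OLD=28849/256 → NEW=0, ERR=28849/256
(0,3): OLD=947415/4096 → NEW=255, ERR=-97065/4096
(0,4): OLD=10789345/65536 → NEW=255, ERR=-5922335/65536
(1,0): OLD=38373/256 → NEW=255, ERR=-26907/256
(1,1): OLD=235203/2048 → NEW=0, ERR=235203/2048
(1,2): OLD=15174527/65536 → NEW=255, ERR=-1537153/65536
(1,3): OLD=43104915/262144 → NEW=255, ERR=-23741805/262144
(1,4): OLD=300545369/4194304 → NEW=0, ERR=300545369/4194304
(2,0): OLD=4741137/32768 → NEW=255, ERR=-3614703/32768
(2,1): OLD=150639179/1048576 → NEW=255, ERR=-116747701/1048576
(2,2): OLD=1663556769/16777216 → NEW=0, ERR=1663556769/16777216
(2,3): OLD=46183694163/268435456 → NEW=255, ERR=-22267347117/268435456
(2,4): OLD=534466770565/4294967296 → NEW=0, ERR=534466770565/4294967296
(3,0): OLD=2342961537/16777216 → NEW=255, ERR=-1935228543/16777216
(3,1): OLD=18044050669/134217728 → NEW=255, ERR=-16181469971/134217728
(3,2): OLD=544293916735/4294967296 → NEW=0, ERR=544293916735/4294967296
(3,3): OLD=1873042161671/8589934592 → NEW=255, ERR=-317391159289/8589934592
(3,4): OLD=27836580875203/137438953472 → NEW=255, ERR=-7210352260157/137438953472
Output grid:
  Row 0: ##.##  (1 black, running=1)
  Row 1: #.##.  (2 black, running=3)
  Row 2: ##.#.  (2 black, running=5)
  Row 3: ##.##  (1 black, running=6)

Answer: 6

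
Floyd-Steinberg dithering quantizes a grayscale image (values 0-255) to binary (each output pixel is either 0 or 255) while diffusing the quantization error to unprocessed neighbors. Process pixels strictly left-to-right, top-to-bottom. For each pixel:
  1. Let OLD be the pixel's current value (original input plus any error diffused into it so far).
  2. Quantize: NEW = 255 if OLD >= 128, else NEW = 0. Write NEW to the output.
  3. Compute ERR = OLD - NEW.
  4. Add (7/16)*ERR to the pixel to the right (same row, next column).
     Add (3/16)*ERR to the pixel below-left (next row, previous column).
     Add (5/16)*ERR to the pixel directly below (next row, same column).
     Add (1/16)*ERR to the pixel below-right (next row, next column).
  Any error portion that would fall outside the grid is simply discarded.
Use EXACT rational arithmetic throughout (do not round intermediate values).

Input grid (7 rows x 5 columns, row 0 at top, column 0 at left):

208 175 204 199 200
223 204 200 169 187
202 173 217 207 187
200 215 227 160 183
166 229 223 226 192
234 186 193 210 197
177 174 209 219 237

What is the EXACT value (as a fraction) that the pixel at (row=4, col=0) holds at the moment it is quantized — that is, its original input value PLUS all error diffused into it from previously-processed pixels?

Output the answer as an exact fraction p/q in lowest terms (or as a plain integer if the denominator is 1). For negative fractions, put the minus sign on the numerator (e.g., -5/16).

Answer: 251416004127/2147483648

Derivation:
(0,0): OLD=208 → NEW=255, ERR=-47
(0,1): OLD=2471/16 → NEW=255, ERR=-1609/16
(0,2): OLD=40961/256 → NEW=255, ERR=-24319/256
(0,3): OLD=644871/4096 → NEW=255, ERR=-399609/4096
(0,4): OLD=10309937/65536 → NEW=255, ERR=-6401743/65536
(1,0): OLD=48501/256 → NEW=255, ERR=-16779/256
(1,1): OLD=252211/2048 → NEW=0, ERR=252211/2048
(1,2): OLD=13081903/65536 → NEW=255, ERR=-3629777/65536
(1,3): OLD=23600323/262144 → NEW=0, ERR=23600323/262144
(1,4): OLD=795927273/4194304 → NEW=255, ERR=-273620247/4194304
(2,0): OLD=6704609/32768 → NEW=255, ERR=-1651231/32768
(2,1): OLD=183455419/1048576 → NEW=255, ERR=-83931461/1048576
(2,2): OLD=3175089393/16777216 → NEW=255, ERR=-1103100687/16777216
(2,3): OLD=51183872067/268435456 → NEW=255, ERR=-17267169213/268435456
(2,4): OLD=618896951573/4294967296 → NEW=255, ERR=-476319708907/4294967296
(3,0): OLD=2839451857/16777216 → NEW=255, ERR=-1438738223/16777216
(3,1): OLD=18386603133/134217728 → NEW=255, ERR=-15838917507/134217728
(3,2): OLD=591676714479/4294967296 → NEW=255, ERR=-503539946001/4294967296
(3,3): OLD=547201277015/8589934592 → NEW=0, ERR=547201277015/8589934592
(3,4): OLD=23665990920595/137438953472 → NEW=255, ERR=-11380942214765/137438953472
(4,0): OLD=251416004127/2147483648 → NEW=0, ERR=251416004127/2147483648
Target (4,0): original=166, with diffused error = 251416004127/2147483648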